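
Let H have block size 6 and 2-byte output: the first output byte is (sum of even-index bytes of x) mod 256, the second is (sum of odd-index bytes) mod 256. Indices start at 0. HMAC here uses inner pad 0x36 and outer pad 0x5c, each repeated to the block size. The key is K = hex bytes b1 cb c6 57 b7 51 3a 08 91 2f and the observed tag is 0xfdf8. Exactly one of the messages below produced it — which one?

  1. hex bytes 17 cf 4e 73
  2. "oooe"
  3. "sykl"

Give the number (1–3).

1

Key hex bytes b1 cb c6 57 b7 51 3a 08 91 2f is 10 bytes > B = 6, so hash it first: H(key) = f9 aa, then zero-pad to 6 bytes: K' = f9 aa 00 00 00 00.
K' ⊕ ipad = cf 9c 36 36 36 36; K' ⊕ opad = a5 f6 5c 5c 5c 5c.
m1: inner = H(cf 9c 36 36 36 36 17 cf 4e 73) = a0 4a; tag = H(a5 f6 5c 5c 5c 5c a0 4a) = fdf8 ← matches
m2: inner = H(cf 9c 36 36 36 36 6f 6f 6f 65) = 19 dc; tag = H(a5 f6 5c 5c 5c 5c 19 dc) = 768a
m3: inner = H(cf 9c 36 36 36 36 73 79 6b 6c) = 19 ed; tag = H(a5 f6 5c 5c 5c 5c 19 ed) = 769b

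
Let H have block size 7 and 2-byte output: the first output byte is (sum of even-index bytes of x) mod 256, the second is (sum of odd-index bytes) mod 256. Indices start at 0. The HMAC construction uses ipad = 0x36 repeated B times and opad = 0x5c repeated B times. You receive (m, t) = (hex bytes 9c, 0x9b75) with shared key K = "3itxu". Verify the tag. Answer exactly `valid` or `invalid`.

valid

Key "3itxu" = 33 69 74 78 75 is 5 bytes ≤ B = 7; zero-pad to 7 bytes: K' = 33 69 74 78 75 00 00.
K' ⊕ ipad = 05 5f 42 4e 43 36 36; K' ⊕ opad = 6f 35 28 24 29 5c 5c.
Inner hash: even-index sum = 192 mod 256 = 192; odd-index sum = 383 mod 256 = 127 → c0 7f.
Outer hash (recomputed tag): even-index sum = 411 mod 256 = 155; odd-index sum = 373 mod 256 = 117 → 9b 75.
Recomputed tag = 9b75; claimed = 9b75 → match.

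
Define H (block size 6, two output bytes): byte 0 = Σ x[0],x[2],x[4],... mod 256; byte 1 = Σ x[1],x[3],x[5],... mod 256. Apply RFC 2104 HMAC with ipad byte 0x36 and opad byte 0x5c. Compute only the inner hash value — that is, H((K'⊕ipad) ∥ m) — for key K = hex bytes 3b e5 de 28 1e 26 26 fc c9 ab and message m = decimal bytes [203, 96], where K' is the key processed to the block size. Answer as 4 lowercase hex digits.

47b8

Key hex bytes 3b e5 de 28 1e 26 26 fc c9 ab is 10 bytes > B = 6, so hash it first: H(key) = 26 da, then zero-pad to 6 bytes: K' = 26 da 00 00 00 00.
K' ⊕ ipad = 10 ec 36 36 36 36.
Inner input = 10 ec 36 36 36 36 ∥ cb 60.
Inner hash: even-index sum = 327 mod 256 = 71; odd-index sum = 440 mod 256 = 184 → 47 b8.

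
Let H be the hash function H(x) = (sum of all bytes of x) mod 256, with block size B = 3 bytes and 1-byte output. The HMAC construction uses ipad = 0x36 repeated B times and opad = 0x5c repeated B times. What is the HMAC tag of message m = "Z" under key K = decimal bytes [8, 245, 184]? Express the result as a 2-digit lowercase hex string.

ca

Key decimal bytes [8, 245, 184] = 08 f5 b8 is exactly B = 3 bytes: K' = 08 f5 b8.
K' ⊕ ipad = 3e c3 8e.  K' ⊕ opad = 54 a9 e4.
Inner input = (K'⊕ipad) ∥ m = 3e c3 8e ∥ 5a.
Inner hash: sum = 62+195+142+90 = 489; mod 256 = 233 → e9.
Outer input = (K'⊕opad) ∥ inner = 54 a9 e4 ∥ e9.
Outer hash (tag): sum = 84+169+228+233 = 714; mod 256 = 202 → ca.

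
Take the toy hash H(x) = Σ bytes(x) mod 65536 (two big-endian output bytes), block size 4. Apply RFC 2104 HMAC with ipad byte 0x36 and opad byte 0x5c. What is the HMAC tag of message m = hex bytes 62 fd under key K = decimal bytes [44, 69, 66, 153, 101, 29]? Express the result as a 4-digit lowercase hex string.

Key decimal bytes [44, 69, 66, 153, 101, 29] = 2c 45 42 99 65 1d is 6 bytes > B = 4, so hash it first: H(key) = 01 ce, then zero-pad to 4 bytes: K' = 01 ce 00 00.
K' ⊕ ipad = 37 f8 36 36.  K' ⊕ opad = 5d 92 5c 5c.
Inner input = (K'⊕ipad) ∥ m = 37 f8 36 36 ∥ 62 fd.
Inner hash: sum = 55+248+54+54+98+253 = 762 → 02 fa.
Outer input = (K'⊕opad) ∥ inner = 5d 92 5c 5c ∥ 02 fa.
Outer hash (tag): sum = 93+146+92+92+2+250 = 675 → 02 a3.

02a3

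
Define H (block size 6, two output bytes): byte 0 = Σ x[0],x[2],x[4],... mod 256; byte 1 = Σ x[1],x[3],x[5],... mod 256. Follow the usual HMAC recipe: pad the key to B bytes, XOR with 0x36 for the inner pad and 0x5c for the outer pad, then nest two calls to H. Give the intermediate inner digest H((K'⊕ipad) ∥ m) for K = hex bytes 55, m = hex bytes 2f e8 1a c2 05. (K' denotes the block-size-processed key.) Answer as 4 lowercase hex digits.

1d4c

Key hex bytes 55 is 1 byte ≤ B = 6; zero-pad to 6 bytes: K' = 55 00 00 00 00 00.
K' ⊕ ipad = 63 36 36 36 36 36.
Inner input = 63 36 36 36 36 36 ∥ 2f e8 1a c2 05.
Inner hash: even-index sum = 285 mod 256 = 29; odd-index sum = 588 mod 256 = 76 → 1d 4c.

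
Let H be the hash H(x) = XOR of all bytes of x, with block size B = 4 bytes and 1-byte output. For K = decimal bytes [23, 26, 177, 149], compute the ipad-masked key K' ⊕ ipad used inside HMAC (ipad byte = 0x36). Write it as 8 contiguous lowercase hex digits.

212c87a3

Key decimal bytes [23, 26, 177, 149] = 17 1a b1 95 is exactly B = 4 bytes: K' = 17 1a b1 95.
XOR each byte with 0x36: 17⊕36=21, 1a⊕36=2c, b1⊕36=87, 95⊕36=a3.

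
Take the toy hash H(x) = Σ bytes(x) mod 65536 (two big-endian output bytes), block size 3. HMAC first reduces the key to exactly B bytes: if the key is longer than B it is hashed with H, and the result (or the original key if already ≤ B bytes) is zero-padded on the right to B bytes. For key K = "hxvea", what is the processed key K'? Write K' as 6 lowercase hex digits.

|K| = 5 > B = 3, so first hash the key.
H(K): sum = 104+120+118+101+97 = 540 → 02 1c.
Zero-pad H(K) = 02 1c to 3 bytes: K' = 02 1c 00.

021c00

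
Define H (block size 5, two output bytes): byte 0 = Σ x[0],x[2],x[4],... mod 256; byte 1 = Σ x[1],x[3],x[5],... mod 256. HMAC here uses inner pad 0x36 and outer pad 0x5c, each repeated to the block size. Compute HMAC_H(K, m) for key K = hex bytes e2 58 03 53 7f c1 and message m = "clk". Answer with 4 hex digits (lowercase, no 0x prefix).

4eb6

Key hex bytes e2 58 03 53 7f c1 is 6 bytes > B = 5, so hash it first: H(key) = 64 6c, then zero-pad to 5 bytes: K' = 64 6c 00 00 00.
K' ⊕ ipad = 52 5a 36 36 36.  K' ⊕ opad = 38 30 5c 5c 5c.
Inner input = (K'⊕ipad) ∥ m = 52 5a 36 36 36 ∥ 63 6c 6b.
Inner hash: even-index sum = 298 mod 256 = 42; odd-index sum = 350 mod 256 = 94 → 2a 5e.
Outer input = (K'⊕opad) ∥ inner = 38 30 5c 5c 5c ∥ 2a 5e.
Outer hash (tag): even-index sum = 334 mod 256 = 78; odd-index sum = 182 mod 256 = 182 → 4e b6.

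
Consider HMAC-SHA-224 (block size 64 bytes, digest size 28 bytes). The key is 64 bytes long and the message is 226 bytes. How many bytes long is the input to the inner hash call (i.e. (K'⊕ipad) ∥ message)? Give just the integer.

Key is 64 ≤ 64 bytes, zero-padded: |K'| = 64.
Inner input = (K'⊕ipad) ∥ m → 64 + 226 = 290 bytes.

290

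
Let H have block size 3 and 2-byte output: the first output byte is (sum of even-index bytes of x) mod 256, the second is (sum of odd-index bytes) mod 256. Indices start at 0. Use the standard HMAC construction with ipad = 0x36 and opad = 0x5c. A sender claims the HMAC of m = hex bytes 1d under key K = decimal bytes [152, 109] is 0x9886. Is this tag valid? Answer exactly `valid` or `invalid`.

invalid

Key decimal bytes [152, 109] = 98 6d is 2 bytes ≤ B = 3; zero-pad to 3 bytes: K' = 98 6d 00.
K' ⊕ ipad = ae 5b 36; K' ⊕ opad = c4 31 5c.
Inner hash: even-index sum = 228 mod 256 = 228; odd-index sum = 120 mod 256 = 120 → e4 78.
Outer hash (recomputed tag): even-index sum = 408 mod 256 = 152; odd-index sum = 277 mod 256 = 21 → 98 15.
Recomputed tag = 9815; claimed = 9886 → mismatch.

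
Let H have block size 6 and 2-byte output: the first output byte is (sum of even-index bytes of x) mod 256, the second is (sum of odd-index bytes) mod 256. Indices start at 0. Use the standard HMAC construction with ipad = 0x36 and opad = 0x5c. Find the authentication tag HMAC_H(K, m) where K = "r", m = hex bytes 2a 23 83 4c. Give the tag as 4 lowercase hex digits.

4325

Key "r" = 72 is 1 byte ≤ B = 6; zero-pad to 6 bytes: K' = 72 00 00 00 00 00.
K' ⊕ ipad = 44 36 36 36 36 36.  K' ⊕ opad = 2e 5c 5c 5c 5c 5c.
Inner input = (K'⊕ipad) ∥ m = 44 36 36 36 36 36 ∥ 2a 23 83 4c.
Inner hash: even-index sum = 349 mod 256 = 93; odd-index sum = 273 mod 256 = 17 → 5d 11.
Outer input = (K'⊕opad) ∥ inner = 2e 5c 5c 5c 5c 5c ∥ 5d 11.
Outer hash (tag): even-index sum = 323 mod 256 = 67; odd-index sum = 293 mod 256 = 37 → 43 25.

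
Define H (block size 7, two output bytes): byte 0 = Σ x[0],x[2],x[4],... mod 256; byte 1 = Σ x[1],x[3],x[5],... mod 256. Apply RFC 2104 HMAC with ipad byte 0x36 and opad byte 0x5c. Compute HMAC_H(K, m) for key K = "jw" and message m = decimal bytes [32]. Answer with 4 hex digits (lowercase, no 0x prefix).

Key "jw" = 6a 77 is 2 bytes ≤ B = 7; zero-pad to 7 bytes: K' = 6a 77 00 00 00 00 00.
K' ⊕ ipad = 5c 41 36 36 36 36 36.  K' ⊕ opad = 36 2b 5c 5c 5c 5c 5c.
Inner input = (K'⊕ipad) ∥ m = 5c 41 36 36 36 36 36 ∥ 20.
Inner hash: even-index sum = 254 mod 256 = 254; odd-index sum = 205 mod 256 = 205 → fe cd.
Outer input = (K'⊕opad) ∥ inner = 36 2b 5c 5c 5c 5c 5c ∥ fe cd.
Outer hash (tag): even-index sum = 535 mod 256 = 23; odd-index sum = 481 mod 256 = 225 → 17 e1.

17e1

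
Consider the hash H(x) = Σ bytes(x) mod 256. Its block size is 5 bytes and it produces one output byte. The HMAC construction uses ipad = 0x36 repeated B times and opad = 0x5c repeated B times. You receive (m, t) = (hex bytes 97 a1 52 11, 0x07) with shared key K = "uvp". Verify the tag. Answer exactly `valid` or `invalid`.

Key "uvp" = 75 76 70 is 3 bytes ≤ B = 5; zero-pad to 5 bytes: K' = 75 76 70 00 00.
K' ⊕ ipad = 43 40 46 36 36; K' ⊕ opad = 29 2a 2c 5c 5c.
Inner hash: sum = 67+64+70+54+54+151+161+82+17 = 720; mod 256 = 208 → d0.
Outer hash (recomputed tag): sum = 41+42+44+92+92+208 = 519; mod 256 = 7 → 07.
Recomputed tag = 07; claimed = 07 → match.

valid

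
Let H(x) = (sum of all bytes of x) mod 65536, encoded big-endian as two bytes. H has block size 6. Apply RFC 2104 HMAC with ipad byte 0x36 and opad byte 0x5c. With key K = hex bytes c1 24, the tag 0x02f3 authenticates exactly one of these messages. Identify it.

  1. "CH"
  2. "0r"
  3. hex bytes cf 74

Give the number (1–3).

1

Key hex bytes c1 24 is 2 bytes ≤ B = 6; zero-pad to 6 bytes: K' = c1 24 00 00 00 00.
K' ⊕ ipad = f7 12 36 36 36 36; K' ⊕ opad = 9d 78 5c 5c 5c 5c.
m1: inner = H(f7 12 36 36 36 36 43 48) = 02 6c; tag = H(9d 78 5c 5c 5c 5c 02 6c) = 02f3 ← matches
m2: inner = H(f7 12 36 36 36 36 30 72) = 02 83; tag = H(9d 78 5c 5c 5c 5c 02 83) = 030a
m3: inner = H(f7 12 36 36 36 36 cf 74) = 03 24; tag = H(9d 78 5c 5c 5c 5c 03 24) = 02ac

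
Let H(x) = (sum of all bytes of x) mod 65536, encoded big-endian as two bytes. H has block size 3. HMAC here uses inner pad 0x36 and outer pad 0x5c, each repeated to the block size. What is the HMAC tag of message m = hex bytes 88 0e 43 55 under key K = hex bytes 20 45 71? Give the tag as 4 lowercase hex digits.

Key hex bytes 20 45 71 is exactly B = 3 bytes: K' = 20 45 71.
K' ⊕ ipad = 16 73 47.  K' ⊕ opad = 7c 19 2d.
Inner input = (K'⊕ipad) ∥ m = 16 73 47 ∥ 88 0e 43 55.
Inner hash: sum = 22+115+71+136+14+67+85 = 510 → 01 fe.
Outer input = (K'⊕opad) ∥ inner = 7c 19 2d ∥ 01 fe.
Outer hash (tag): sum = 124+25+45+1+254 = 449 → 01 c1.

01c1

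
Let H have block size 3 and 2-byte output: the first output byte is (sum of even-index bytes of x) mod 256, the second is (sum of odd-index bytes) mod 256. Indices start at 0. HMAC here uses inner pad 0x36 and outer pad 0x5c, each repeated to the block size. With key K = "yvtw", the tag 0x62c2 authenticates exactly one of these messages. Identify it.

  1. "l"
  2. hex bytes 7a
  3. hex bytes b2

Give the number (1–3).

2

Key "yvtw" = 79 76 74 77 is 4 bytes > B = 3, so hash it first: H(key) = ed ed, then zero-pad to 3 bytes: K' = ed ed 00.
K' ⊕ ipad = db db 36; K' ⊕ opad = b1 b1 5c.
m1: inner = H(db db 36 6c) = 11 47; tag = H(b1 b1 5c 11 47) = 54c2
m2: inner = H(db db 36 7a) = 11 55; tag = H(b1 b1 5c 11 55) = 62c2 ← matches
m3: inner = H(db db 36 b2) = 11 8d; tag = H(b1 b1 5c 11 8d) = 9ac2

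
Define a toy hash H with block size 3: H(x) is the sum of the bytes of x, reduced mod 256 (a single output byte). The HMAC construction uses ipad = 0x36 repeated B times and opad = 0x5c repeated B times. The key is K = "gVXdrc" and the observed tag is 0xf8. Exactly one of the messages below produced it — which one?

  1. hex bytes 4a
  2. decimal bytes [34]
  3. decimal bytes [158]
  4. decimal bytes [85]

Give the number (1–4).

Key "gVXdrc" = 67 56 58 64 72 63 is 6 bytes > B = 3, so hash it first: H(key) = 4e, then zero-pad to 3 bytes: K' = 4e 00 00.
K' ⊕ ipad = 78 36 36; K' ⊕ opad = 12 5c 5c.
m1: inner = H(78 36 36 4a) = 2e; tag = H(12 5c 5c 2e) = f8 ← matches
m2: inner = H(78 36 36 22) = 06; tag = H(12 5c 5c 06) = d0
m3: inner = H(78 36 36 9e) = 82; tag = H(12 5c 5c 82) = 4c
m4: inner = H(78 36 36 55) = 39; tag = H(12 5c 5c 39) = 03

1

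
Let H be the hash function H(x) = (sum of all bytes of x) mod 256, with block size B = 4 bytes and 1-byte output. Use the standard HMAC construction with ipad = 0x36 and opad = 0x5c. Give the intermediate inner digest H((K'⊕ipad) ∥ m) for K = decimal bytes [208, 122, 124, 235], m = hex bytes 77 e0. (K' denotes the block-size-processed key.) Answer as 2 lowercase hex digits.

b0

Key decimal bytes [208, 122, 124, 235] = d0 7a 7c eb is exactly B = 4 bytes: K' = d0 7a 7c eb.
K' ⊕ ipad = e6 4c 4a dd.
Inner input = e6 4c 4a dd ∥ 77 e0.
Inner hash: sum = 230+76+74+221+119+224 = 944; mod 256 = 176 → b0.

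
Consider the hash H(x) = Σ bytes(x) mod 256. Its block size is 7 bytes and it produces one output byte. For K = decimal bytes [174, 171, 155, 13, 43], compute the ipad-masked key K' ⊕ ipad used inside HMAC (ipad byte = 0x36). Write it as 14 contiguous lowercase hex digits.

Key decimal bytes [174, 171, 155, 13, 43] = ae ab 9b 0d 2b is 5 bytes ≤ B = 7; zero-pad to 7 bytes: K' = ae ab 9b 0d 2b 00 00.
XOR each byte with 0x36: ae⊕36=98, ab⊕36=9d, 9b⊕36=ad, 0d⊕36=3b, 2b⊕36=1d, 00⊕36=36, 00⊕36=36.

989dad3b1d3636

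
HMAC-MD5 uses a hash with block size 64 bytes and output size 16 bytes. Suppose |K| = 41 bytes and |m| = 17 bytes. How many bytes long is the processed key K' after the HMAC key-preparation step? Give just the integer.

Key is 41 ≤ 64 bytes, zero-padded: |K'| = 64.

64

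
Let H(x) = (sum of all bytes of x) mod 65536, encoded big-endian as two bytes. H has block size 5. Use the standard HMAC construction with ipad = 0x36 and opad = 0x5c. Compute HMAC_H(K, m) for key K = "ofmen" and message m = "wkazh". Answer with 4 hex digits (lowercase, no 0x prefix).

Key "ofmen" = 6f 66 6d 65 6e is exactly B = 5 bytes: K' = 6f 66 6d 65 6e.
K' ⊕ ipad = 59 50 5b 53 58.  K' ⊕ opad = 33 3a 31 39 32.
Inner input = (K'⊕ipad) ∥ m = 59 50 5b 53 58 ∥ 77 6b 61 7a 68.
Inner hash: sum = 89+80+91+83+88+119+107+97+122+104 = 980 → 03 d4.
Outer input = (K'⊕opad) ∥ inner = 33 3a 31 39 32 ∥ 03 d4.
Outer hash (tag): sum = 51+58+49+57+50+3+212 = 480 → 01 e0.

01e0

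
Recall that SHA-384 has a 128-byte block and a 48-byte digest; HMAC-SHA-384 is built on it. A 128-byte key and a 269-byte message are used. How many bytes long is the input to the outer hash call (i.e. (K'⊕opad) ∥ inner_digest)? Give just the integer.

Key is 128 ≤ 128 bytes, zero-padded: |K'| = 128.
Outer input = (K'⊕opad) ∥ H(inner) → 128 + 48 = 176 bytes.

176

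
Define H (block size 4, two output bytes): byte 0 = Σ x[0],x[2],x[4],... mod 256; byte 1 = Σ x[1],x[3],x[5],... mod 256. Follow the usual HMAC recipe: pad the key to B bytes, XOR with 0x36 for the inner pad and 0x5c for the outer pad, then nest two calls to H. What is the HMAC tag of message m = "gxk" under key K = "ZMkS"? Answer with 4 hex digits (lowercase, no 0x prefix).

Key "ZMkS" = 5a 4d 6b 53 is exactly B = 4 bytes: K' = 5a 4d 6b 53.
K' ⊕ ipad = 6c 7b 5d 65.  K' ⊕ opad = 06 11 37 0f.
Inner input = (K'⊕ipad) ∥ m = 6c 7b 5d 65 ∥ 67 78 6b.
Inner hash: even-index sum = 411 mod 256 = 155; odd-index sum = 344 mod 256 = 88 → 9b 58.
Outer input = (K'⊕opad) ∥ inner = 06 11 37 0f ∥ 9b 58.
Outer hash (tag): even-index sum = 216 mod 256 = 216; odd-index sum = 120 mod 256 = 120 → d8 78.

d878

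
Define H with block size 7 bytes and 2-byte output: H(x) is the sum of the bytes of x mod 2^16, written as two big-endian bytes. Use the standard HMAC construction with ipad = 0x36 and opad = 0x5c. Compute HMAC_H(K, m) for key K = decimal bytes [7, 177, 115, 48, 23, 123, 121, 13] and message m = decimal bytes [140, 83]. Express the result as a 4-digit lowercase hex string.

Key decimal bytes [7, 177, 115, 48, 23, 123, 121, 13] = 07 b1 73 30 17 7b 79 0d is 8 bytes > B = 7, so hash it first: H(key) = 02 73, then zero-pad to 7 bytes: K' = 02 73 00 00 00 00 00.
K' ⊕ ipad = 34 45 36 36 36 36 36.  K' ⊕ opad = 5e 2f 5c 5c 5c 5c 5c.
Inner input = (K'⊕ipad) ∥ m = 34 45 36 36 36 36 36 ∥ 8c 53.
Inner hash: sum = 52+69+54+54+54+54+54+140+83 = 614 → 02 66.
Outer input = (K'⊕opad) ∥ inner = 5e 2f 5c 5c 5c 5c 5c ∥ 02 66.
Outer hash (tag): sum = 94+47+92+92+92+92+92+2+102 = 705 → 02 c1.

02c1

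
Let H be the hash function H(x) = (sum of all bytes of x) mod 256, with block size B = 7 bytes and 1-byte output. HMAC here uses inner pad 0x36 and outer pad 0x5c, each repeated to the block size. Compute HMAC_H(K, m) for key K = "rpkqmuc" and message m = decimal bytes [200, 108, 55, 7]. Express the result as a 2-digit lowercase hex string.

Key "rpkqmuc" = 72 70 6b 71 6d 75 63 is exactly B = 7 bytes: K' = 72 70 6b 71 6d 75 63.
K' ⊕ ipad = 44 46 5d 47 5b 43 55.  K' ⊕ opad = 2e 2c 37 2d 31 29 3f.
Inner input = (K'⊕ipad) ∥ m = 44 46 5d 47 5b 43 55 ∥ c8 6c 37 07.
Inner hash: sum = 68+70+93+71+91+67+85+200+108+55+7 = 915; mod 256 = 147 → 93.
Outer input = (K'⊕opad) ∥ inner = 2e 2c 37 2d 31 29 3f ∥ 93.
Outer hash (tag): sum = 46+44+55+45+49+41+63+147 = 490; mod 256 = 234 → ea.

ea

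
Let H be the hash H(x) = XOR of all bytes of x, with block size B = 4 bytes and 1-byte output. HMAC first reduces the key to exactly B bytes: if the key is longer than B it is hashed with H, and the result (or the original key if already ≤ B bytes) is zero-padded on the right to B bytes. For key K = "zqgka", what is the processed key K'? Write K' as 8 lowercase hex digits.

|K| = 5 > B = 4, so first hash the key.
H(K): XOR 7a⊕71⊕67⊕6b⊕61 = 66.
Zero-pad H(K) = 66 to 4 bytes: K' = 66 00 00 00.

66000000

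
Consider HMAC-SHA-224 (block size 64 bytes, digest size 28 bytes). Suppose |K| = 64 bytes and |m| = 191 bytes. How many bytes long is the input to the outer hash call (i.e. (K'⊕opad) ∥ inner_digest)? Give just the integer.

Key is 64 ≤ 64 bytes, zero-padded: |K'| = 64.
Outer input = (K'⊕opad) ∥ H(inner) → 64 + 28 = 92 bytes.

92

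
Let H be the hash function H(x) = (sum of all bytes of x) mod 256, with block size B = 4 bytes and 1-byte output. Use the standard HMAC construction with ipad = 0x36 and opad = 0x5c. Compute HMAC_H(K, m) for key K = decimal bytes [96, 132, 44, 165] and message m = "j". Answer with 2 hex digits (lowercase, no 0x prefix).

Key decimal bytes [96, 132, 44, 165] = 60 84 2c a5 is exactly B = 4 bytes: K' = 60 84 2c a5.
K' ⊕ ipad = 56 b2 1a 93.  K' ⊕ opad = 3c d8 70 f9.
Inner input = (K'⊕ipad) ∥ m = 56 b2 1a 93 ∥ 6a.
Inner hash: sum = 86+178+26+147+106 = 543; mod 256 = 31 → 1f.
Outer input = (K'⊕opad) ∥ inner = 3c d8 70 f9 ∥ 1f.
Outer hash (tag): sum = 60+216+112+249+31 = 668; mod 256 = 156 → 9c.

9c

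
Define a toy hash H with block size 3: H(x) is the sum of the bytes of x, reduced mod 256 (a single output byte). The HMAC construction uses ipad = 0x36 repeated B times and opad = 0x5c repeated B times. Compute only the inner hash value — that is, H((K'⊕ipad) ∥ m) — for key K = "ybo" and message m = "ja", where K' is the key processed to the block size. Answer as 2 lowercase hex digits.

c7

Key "ybo" = 79 62 6f is exactly B = 3 bytes: K' = 79 62 6f.
K' ⊕ ipad = 4f 54 59.
Inner input = 4f 54 59 ∥ 6a 61.
Inner hash: sum = 79+84+89+106+97 = 455; mod 256 = 199 → c7.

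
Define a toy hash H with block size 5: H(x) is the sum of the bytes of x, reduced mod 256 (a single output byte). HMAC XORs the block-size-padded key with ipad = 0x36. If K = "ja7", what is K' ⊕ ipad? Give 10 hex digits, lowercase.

5c57013636

Key "ja7" = 6a 61 37 is 3 bytes ≤ B = 5; zero-pad to 5 bytes: K' = 6a 61 37 00 00.
XOR each byte with 0x36: 6a⊕36=5c, 61⊕36=57, 37⊕36=01, 00⊕36=36, 00⊕36=36.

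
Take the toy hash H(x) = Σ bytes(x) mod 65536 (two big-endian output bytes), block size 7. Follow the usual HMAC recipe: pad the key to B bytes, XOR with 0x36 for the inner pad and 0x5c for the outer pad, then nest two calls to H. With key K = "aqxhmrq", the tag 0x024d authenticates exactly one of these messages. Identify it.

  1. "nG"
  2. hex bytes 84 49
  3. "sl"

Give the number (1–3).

Key "aqxhmrq" = 61 71 78 68 6d 72 71 is exactly B = 7 bytes: K' = 61 71 78 68 6d 72 71.
K' ⊕ ipad = 57 47 4e 5e 5b 44 47; K' ⊕ opad = 3d 2d 24 34 31 2e 2d.
m1: inner = H(57 47 4e 5e 5b 44 47 6e 47) = 02 e5; tag = H(3d 2d 24 34 31 2e 2d 02 e5) = 0235
m2: inner = H(57 47 4e 5e 5b 44 47 84 49) = 02 fd; tag = H(3d 2d 24 34 31 2e 2d 02 fd) = 024d ← matches
m3: inner = H(57 47 4e 5e 5b 44 47 73 6c) = 03 0f; tag = H(3d 2d 24 34 31 2e 2d 03 0f) = 0160

2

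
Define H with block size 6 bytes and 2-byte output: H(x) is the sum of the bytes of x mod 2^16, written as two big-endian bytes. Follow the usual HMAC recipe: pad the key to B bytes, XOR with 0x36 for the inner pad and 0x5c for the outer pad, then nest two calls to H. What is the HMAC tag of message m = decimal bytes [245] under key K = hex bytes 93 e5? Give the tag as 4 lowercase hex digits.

0340

Key hex bytes 93 e5 is 2 bytes ≤ B = 6; zero-pad to 6 bytes: K' = 93 e5 00 00 00 00.
K' ⊕ ipad = a5 d3 36 36 36 36.  K' ⊕ opad = cf b9 5c 5c 5c 5c.
Inner input = (K'⊕ipad) ∥ m = a5 d3 36 36 36 36 ∥ f5.
Inner hash: sum = 165+211+54+54+54+54+245 = 837 → 03 45.
Outer input = (K'⊕opad) ∥ inner = cf b9 5c 5c 5c 5c ∥ 03 45.
Outer hash (tag): sum = 207+185+92+92+92+92+3+69 = 832 → 03 40.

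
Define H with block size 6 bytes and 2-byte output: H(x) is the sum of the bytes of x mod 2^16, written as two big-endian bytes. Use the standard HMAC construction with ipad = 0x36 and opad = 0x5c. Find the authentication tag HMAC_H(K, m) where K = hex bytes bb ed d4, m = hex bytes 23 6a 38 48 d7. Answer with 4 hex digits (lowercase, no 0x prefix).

0408

Key hex bytes bb ed d4 is 3 bytes ≤ B = 6; zero-pad to 6 bytes: K' = bb ed d4 00 00 00.
K' ⊕ ipad = 8d db e2 36 36 36.  K' ⊕ opad = e7 b1 88 5c 5c 5c.
Inner input = (K'⊕ipad) ∥ m = 8d db e2 36 36 36 ∥ 23 6a 38 48 d7.
Inner hash: sum = 141+219+226+54+54+54+35+106+56+72+215 = 1232 → 04 d0.
Outer input = (K'⊕opad) ∥ inner = e7 b1 88 5c 5c 5c ∥ 04 d0.
Outer hash (tag): sum = 231+177+136+92+92+92+4+208 = 1032 → 04 08.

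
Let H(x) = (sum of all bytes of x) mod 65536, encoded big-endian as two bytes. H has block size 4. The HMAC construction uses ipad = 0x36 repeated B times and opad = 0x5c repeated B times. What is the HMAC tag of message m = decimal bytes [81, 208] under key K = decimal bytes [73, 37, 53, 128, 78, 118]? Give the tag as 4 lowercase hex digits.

0267

Key decimal bytes [73, 37, 53, 128, 78, 118] = 49 25 35 80 4e 76 is 6 bytes > B = 4, so hash it first: H(key) = 01 e7, then zero-pad to 4 bytes: K' = 01 e7 00 00.
K' ⊕ ipad = 37 d1 36 36.  K' ⊕ opad = 5d bb 5c 5c.
Inner input = (K'⊕ipad) ∥ m = 37 d1 36 36 ∥ 51 d0.
Inner hash: sum = 55+209+54+54+81+208 = 661 → 02 95.
Outer input = (K'⊕opad) ∥ inner = 5d bb 5c 5c ∥ 02 95.
Outer hash (tag): sum = 93+187+92+92+2+149 = 615 → 02 67.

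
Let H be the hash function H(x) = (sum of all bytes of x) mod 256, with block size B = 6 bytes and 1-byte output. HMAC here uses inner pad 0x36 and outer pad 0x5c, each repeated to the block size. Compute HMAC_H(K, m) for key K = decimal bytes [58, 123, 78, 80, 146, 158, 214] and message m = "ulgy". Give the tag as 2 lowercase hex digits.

0f

Key decimal bytes [58, 123, 78, 80, 146, 158, 214] = 3a 7b 4e 50 92 9e d6 is 7 bytes > B = 6, so hash it first: H(key) = 59, then zero-pad to 6 bytes: K' = 59 00 00 00 00 00.
K' ⊕ ipad = 6f 36 36 36 36 36.  K' ⊕ opad = 05 5c 5c 5c 5c 5c.
Inner input = (K'⊕ipad) ∥ m = 6f 36 36 36 36 36 ∥ 75 6c 67 79.
Inner hash: sum = 111+54+54+54+54+54+117+108+103+121 = 830; mod 256 = 62 → 3e.
Outer input = (K'⊕opad) ∥ inner = 05 5c 5c 5c 5c 5c ∥ 3e.
Outer hash (tag): sum = 5+92+92+92+92+92+62 = 527; mod 256 = 15 → 0f.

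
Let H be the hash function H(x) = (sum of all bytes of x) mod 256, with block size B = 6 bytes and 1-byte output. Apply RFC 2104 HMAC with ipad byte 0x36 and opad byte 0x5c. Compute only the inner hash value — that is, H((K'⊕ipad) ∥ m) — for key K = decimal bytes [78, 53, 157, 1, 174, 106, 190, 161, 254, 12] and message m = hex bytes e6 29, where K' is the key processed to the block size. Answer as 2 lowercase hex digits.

b1

Key decimal bytes [78, 53, 157, 1, 174, 106, 190, 161, 254, 12] = 4e 35 9d 01 ae 6a be a1 fe 0c is 10 bytes > B = 6, so hash it first: H(key) = a2, then zero-pad to 6 bytes: K' = a2 00 00 00 00 00.
K' ⊕ ipad = 94 36 36 36 36 36.
Inner input = 94 36 36 36 36 36 ∥ e6 29.
Inner hash: sum = 148+54+54+54+54+54+230+41 = 689; mod 256 = 177 → b1.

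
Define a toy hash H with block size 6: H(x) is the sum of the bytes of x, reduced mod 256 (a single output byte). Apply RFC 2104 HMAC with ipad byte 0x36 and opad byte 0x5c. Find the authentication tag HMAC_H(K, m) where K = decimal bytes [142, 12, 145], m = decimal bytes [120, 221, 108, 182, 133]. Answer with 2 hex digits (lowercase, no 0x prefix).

3a

Key decimal bytes [142, 12, 145] = 8e 0c 91 is 3 bytes ≤ B = 6; zero-pad to 6 bytes: K' = 8e 0c 91 00 00 00.
K' ⊕ ipad = b8 3a a7 36 36 36.  K' ⊕ opad = d2 50 cd 5c 5c 5c.
Inner input = (K'⊕ipad) ∥ m = b8 3a a7 36 36 36 ∥ 78 dd 6c b6 85.
Inner hash: sum = 184+58+167+54+54+54+120+221+108+182+133 = 1335; mod 256 = 55 → 37.
Outer input = (K'⊕opad) ∥ inner = d2 50 cd 5c 5c 5c ∥ 37.
Outer hash (tag): sum = 210+80+205+92+92+92+55 = 826; mod 256 = 58 → 3a.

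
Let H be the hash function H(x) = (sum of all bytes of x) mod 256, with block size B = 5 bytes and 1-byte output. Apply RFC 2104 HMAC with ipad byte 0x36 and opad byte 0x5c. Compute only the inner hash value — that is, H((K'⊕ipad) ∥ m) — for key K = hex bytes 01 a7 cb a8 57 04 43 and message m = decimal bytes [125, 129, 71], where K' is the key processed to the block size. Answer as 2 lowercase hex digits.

Key hex bytes 01 a7 cb a8 57 04 43 is 7 bytes > B = 5, so hash it first: H(key) = b9, then zero-pad to 5 bytes: K' = b9 00 00 00 00.
K' ⊕ ipad = 8f 36 36 36 36.
Inner input = 8f 36 36 36 36 ∥ 7d 81 47.
Inner hash: sum = 143+54+54+54+54+125+129+71 = 684; mod 256 = 172 → ac.

ac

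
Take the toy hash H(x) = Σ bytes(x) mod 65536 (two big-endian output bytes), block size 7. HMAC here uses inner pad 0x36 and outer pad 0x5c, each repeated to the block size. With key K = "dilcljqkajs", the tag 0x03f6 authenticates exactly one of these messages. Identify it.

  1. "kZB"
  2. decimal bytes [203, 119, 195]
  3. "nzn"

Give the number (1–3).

2

Key "dilcljqkajs" = 64 69 6c 63 6c 6a 71 6b 61 6a 73 is 11 bytes > B = 7, so hash it first: H(key) = 04 8c, then zero-pad to 7 bytes: K' = 04 8c 00 00 00 00 00.
K' ⊕ ipad = 32 ba 36 36 36 36 36; K' ⊕ opad = 58 d0 5c 5c 5c 5c 5c.
m1: inner = H(32 ba 36 36 36 36 36 6b 5a 42) = 03 01; tag = H(58 d0 5c 5c 5c 5c 5c 03 01) = 02f8
m2: inner = H(32 ba 36 36 36 36 36 cb 77 c3) = 03 ff; tag = H(58 d0 5c 5c 5c 5c 5c 03 ff) = 03f6 ← matches
m3: inner = H(32 ba 36 36 36 36 36 6e 7a 6e) = 03 50; tag = H(58 d0 5c 5c 5c 5c 5c 03 50) = 0347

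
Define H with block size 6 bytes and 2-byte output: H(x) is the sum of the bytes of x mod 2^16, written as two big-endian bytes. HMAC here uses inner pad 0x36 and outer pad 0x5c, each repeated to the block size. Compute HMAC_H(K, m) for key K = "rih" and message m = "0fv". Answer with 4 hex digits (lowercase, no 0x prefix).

Key "rih" = 72 69 68 is 3 bytes ≤ B = 6; zero-pad to 6 bytes: K' = 72 69 68 00 00 00.
K' ⊕ ipad = 44 5f 5e 36 36 36.  K' ⊕ opad = 2e 35 34 5c 5c 5c.
Inner input = (K'⊕ipad) ∥ m = 44 5f 5e 36 36 36 ∥ 30 66 76.
Inner hash: sum = 68+95+94+54+54+54+48+102+118 = 687 → 02 af.
Outer input = (K'⊕opad) ∥ inner = 2e 35 34 5c 5c 5c ∥ 02 af.
Outer hash (tag): sum = 46+53+52+92+92+92+2+175 = 604 → 02 5c.

025c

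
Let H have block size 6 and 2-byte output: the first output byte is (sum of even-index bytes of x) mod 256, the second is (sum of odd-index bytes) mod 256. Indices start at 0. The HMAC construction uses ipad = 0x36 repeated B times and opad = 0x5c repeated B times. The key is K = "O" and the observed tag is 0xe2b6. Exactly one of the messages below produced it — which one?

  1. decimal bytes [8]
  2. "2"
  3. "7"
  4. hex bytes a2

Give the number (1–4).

Key "O" = 4f is 1 byte ≤ B = 6; zero-pad to 6 bytes: K' = 4f 00 00 00 00 00.
K' ⊕ ipad = 79 36 36 36 36 36; K' ⊕ opad = 13 5c 5c 5c 5c 5c.
m1: inner = H(79 36 36 36 36 36 08) = ed a2; tag = H(13 5c 5c 5c 5c 5c ed a2) = b8b6
m2: inner = H(79 36 36 36 36 36 32) = 17 a2; tag = H(13 5c 5c 5c 5c 5c 17 a2) = e2b6 ← matches
m3: inner = H(79 36 36 36 36 36 37) = 1c a2; tag = H(13 5c 5c 5c 5c 5c 1c a2) = e7b6
m4: inner = H(79 36 36 36 36 36 a2) = 87 a2; tag = H(13 5c 5c 5c 5c 5c 87 a2) = 52b6

2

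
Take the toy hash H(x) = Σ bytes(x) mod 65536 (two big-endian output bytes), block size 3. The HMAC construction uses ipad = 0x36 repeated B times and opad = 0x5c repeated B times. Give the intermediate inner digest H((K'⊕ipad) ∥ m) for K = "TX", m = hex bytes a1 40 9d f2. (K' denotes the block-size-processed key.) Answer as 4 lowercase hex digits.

0376

Key "TX" = 54 58 is 2 bytes ≤ B = 3; zero-pad to 3 bytes: K' = 54 58 00.
K' ⊕ ipad = 62 6e 36.
Inner input = 62 6e 36 ∥ a1 40 9d f2.
Inner hash: sum = 98+110+54+161+64+157+242 = 886 → 03 76.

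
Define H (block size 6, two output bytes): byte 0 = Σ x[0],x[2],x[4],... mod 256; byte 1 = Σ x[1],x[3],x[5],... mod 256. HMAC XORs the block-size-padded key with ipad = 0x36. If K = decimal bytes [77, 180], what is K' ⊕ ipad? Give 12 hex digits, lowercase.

7b8236363636

Key decimal bytes [77, 180] = 4d b4 is 2 bytes ≤ B = 6; zero-pad to 6 bytes: K' = 4d b4 00 00 00 00.
XOR each byte with 0x36: 4d⊕36=7b, b4⊕36=82, 00⊕36=36, 00⊕36=36, 00⊕36=36, 00⊕36=36.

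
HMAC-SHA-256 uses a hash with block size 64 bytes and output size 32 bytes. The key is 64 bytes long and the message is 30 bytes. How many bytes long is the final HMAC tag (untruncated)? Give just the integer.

32

The tag is one SHA-256 digest: 32 bytes.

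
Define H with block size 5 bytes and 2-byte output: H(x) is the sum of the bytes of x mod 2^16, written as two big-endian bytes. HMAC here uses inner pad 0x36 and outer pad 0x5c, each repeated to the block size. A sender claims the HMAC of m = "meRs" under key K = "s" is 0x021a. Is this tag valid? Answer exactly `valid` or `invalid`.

Key "s" = 73 is 1 byte ≤ B = 5; zero-pad to 5 bytes: K' = 73 00 00 00 00.
K' ⊕ ipad = 45 36 36 36 36; K' ⊕ opad = 2f 5c 5c 5c 5c.
Inner hash: sum = 69+54+54+54+54+109+101+82+115 = 692 → 02 b4.
Outer hash (recomputed tag): sum = 47+92+92+92+92+2+180 = 597 → 02 55.
Recomputed tag = 0255; claimed = 021a → mismatch.

invalid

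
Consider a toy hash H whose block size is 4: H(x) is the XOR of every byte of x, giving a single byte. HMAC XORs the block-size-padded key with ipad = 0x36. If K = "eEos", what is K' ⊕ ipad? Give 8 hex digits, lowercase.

Key "eEos" = 65 45 6f 73 is exactly B = 4 bytes: K' = 65 45 6f 73.
XOR each byte with 0x36: 65⊕36=53, 45⊕36=73, 6f⊕36=59, 73⊕36=45.

53735945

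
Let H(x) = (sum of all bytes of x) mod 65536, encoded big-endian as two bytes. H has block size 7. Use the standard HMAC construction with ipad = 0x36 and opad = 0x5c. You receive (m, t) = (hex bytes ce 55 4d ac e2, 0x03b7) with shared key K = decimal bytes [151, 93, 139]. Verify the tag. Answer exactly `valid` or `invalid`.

Key decimal bytes [151, 93, 139] = 97 5d 8b is 3 bytes ≤ B = 7; zero-pad to 7 bytes: K' = 97 5d 8b 00 00 00 00.
K' ⊕ ipad = a1 6b bd 36 36 36 36; K' ⊕ opad = cb 01 d7 5c 5c 5c 5c.
Inner hash: sum = 161+107+189+54+54+54+54+206+85+77+172+226 = 1439 → 05 9f.
Outer hash (recomputed tag): sum = 203+1+215+92+92+92+92+5+159 = 951 → 03 b7.
Recomputed tag = 03b7; claimed = 03b7 → match.

valid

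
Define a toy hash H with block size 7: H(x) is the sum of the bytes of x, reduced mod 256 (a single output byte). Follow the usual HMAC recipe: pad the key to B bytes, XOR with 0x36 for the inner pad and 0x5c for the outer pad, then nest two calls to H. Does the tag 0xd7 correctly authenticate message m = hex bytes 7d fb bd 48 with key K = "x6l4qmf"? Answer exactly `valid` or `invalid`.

Key "x6l4qmf" = 78 36 6c 34 71 6d 66 is exactly B = 7 bytes: K' = 78 36 6c 34 71 6d 66.
K' ⊕ ipad = 4e 00 5a 02 47 5b 50; K' ⊕ opad = 24 6a 30 68 2d 31 3a.
Inner hash: sum = 78+0+90+2+71+91+80+125+251+189+72 = 1049; mod 256 = 25 → 19.
Outer hash (recomputed tag): sum = 36+106+48+104+45+49+58+25 = 471; mod 256 = 215 → d7.
Recomputed tag = d7; claimed = d7 → match.

valid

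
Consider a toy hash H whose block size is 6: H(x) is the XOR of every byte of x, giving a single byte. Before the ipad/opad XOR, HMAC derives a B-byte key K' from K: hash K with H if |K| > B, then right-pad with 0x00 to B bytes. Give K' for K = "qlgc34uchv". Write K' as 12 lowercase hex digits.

|K| = 10 > B = 6, so first hash the key.
H(K): XOR 71⊕6c⊕67⊕63⊕33⊕34⊕75⊕63⊕68⊕76 = 16.
Zero-pad H(K) = 16 to 6 bytes: K' = 16 00 00 00 00 00.

160000000000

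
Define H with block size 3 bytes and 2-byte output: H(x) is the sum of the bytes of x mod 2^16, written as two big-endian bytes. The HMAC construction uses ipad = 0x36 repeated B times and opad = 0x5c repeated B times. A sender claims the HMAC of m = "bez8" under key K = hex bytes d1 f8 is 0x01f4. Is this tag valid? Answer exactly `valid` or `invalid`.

Key hex bytes d1 f8 is 2 bytes ≤ B = 3; zero-pad to 3 bytes: K' = d1 f8 00.
K' ⊕ ipad = e7 ce 36; K' ⊕ opad = 8d a4 5c.
Inner hash: sum = 231+206+54+98+101+122+56 = 868 → 03 64.
Outer hash (recomputed tag): sum = 141+164+92+3+100 = 500 → 01 f4.
Recomputed tag = 01f4; claimed = 01f4 → match.

valid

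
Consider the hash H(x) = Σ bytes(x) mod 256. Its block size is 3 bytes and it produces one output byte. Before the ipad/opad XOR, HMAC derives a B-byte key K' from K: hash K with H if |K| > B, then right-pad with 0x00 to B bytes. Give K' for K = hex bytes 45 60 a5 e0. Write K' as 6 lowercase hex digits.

|K| = 4 > B = 3, so first hash the key.
H(K): sum = 69+96+165+224 = 554; mod 256 = 42 → 2a.
Zero-pad H(K) = 2a to 3 bytes: K' = 2a 00 00.

2a0000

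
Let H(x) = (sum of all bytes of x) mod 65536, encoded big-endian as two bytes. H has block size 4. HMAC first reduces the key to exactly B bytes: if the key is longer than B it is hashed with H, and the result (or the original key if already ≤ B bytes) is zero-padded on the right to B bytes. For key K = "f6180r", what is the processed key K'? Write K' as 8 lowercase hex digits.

01a70000

|K| = 6 > B = 4, so first hash the key.
H(K): sum = 102+54+49+56+48+114 = 423 → 01 a7.
Zero-pad H(K) = 01 a7 to 4 bytes: K' = 01 a7 00 00.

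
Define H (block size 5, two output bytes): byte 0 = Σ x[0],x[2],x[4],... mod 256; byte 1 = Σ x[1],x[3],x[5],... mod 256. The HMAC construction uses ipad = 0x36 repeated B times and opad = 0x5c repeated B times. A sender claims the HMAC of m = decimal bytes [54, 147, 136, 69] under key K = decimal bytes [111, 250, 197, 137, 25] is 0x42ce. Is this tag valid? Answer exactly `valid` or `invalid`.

invalid

Key decimal bytes [111, 250, 197, 137, 25] = 6f fa c5 89 19 is exactly B = 5 bytes: K' = 6f fa c5 89 19.
K' ⊕ ipad = 59 cc f3 bf 2f; K' ⊕ opad = 33 a6 99 d5 45.
Inner hash: even-index sum = 595 mod 256 = 83; odd-index sum = 585 mod 256 = 73 → 53 49.
Outer hash (recomputed tag): even-index sum = 346 mod 256 = 90; odd-index sum = 462 mod 256 = 206 → 5a ce.
Recomputed tag = 5ace; claimed = 42ce → mismatch.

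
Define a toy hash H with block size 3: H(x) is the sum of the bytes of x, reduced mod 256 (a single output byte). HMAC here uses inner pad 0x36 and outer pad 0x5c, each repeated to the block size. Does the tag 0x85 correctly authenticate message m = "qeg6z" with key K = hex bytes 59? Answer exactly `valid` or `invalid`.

valid

Key hex bytes 59 is 1 byte ≤ B = 3; zero-pad to 3 bytes: K' = 59 00 00.
K' ⊕ ipad = 6f 36 36; K' ⊕ opad = 05 5c 5c.
Inner hash: sum = 111+54+54+113+101+103+54+122 = 712; mod 256 = 200 → c8.
Outer hash (recomputed tag): sum = 5+92+92+200 = 389; mod 256 = 133 → 85.
Recomputed tag = 85; claimed = 85 → match.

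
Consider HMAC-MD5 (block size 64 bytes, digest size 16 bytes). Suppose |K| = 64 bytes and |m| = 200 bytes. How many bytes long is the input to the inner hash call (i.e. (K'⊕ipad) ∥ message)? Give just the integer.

264

Key is 64 ≤ 64 bytes, zero-padded: |K'| = 64.
Inner input = (K'⊕ipad) ∥ m → 64 + 200 = 264 bytes.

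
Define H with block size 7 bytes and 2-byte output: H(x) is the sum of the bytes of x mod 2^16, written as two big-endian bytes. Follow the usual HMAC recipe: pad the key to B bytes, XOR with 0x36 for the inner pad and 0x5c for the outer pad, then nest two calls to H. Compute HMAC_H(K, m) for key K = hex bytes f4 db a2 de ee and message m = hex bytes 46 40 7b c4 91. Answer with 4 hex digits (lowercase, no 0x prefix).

04e4

Key hex bytes f4 db a2 de ee is 5 bytes ≤ B = 7; zero-pad to 7 bytes: K' = f4 db a2 de ee 00 00.
K' ⊕ ipad = c2 ed 94 e8 d8 36 36.  K' ⊕ opad = a8 87 fe 82 b2 5c 5c.
Inner input = (K'⊕ipad) ∥ m = c2 ed 94 e8 d8 36 36 ∥ 46 40 7b c4 91.
Inner hash: sum = 194+237+148+232+216+54+54+70+64+123+196+145 = 1733 → 06 c5.
Outer input = (K'⊕opad) ∥ inner = a8 87 fe 82 b2 5c 5c ∥ 06 c5.
Outer hash (tag): sum = 168+135+254+130+178+92+92+6+197 = 1252 → 04 e4.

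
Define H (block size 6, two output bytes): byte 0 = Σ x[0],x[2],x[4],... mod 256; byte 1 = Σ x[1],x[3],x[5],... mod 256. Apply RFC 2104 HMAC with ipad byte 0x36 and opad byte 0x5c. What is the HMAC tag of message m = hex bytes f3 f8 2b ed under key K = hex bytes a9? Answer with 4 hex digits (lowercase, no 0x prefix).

Key hex bytes a9 is 1 byte ≤ B = 6; zero-pad to 6 bytes: K' = a9 00 00 00 00 00.
K' ⊕ ipad = 9f 36 36 36 36 36.  K' ⊕ opad = f5 5c 5c 5c 5c 5c.
Inner input = (K'⊕ipad) ∥ m = 9f 36 36 36 36 36 ∥ f3 f8 2b ed.
Inner hash: even-index sum = 553 mod 256 = 41; odd-index sum = 647 mod 256 = 135 → 29 87.
Outer input = (K'⊕opad) ∥ inner = f5 5c 5c 5c 5c 5c ∥ 29 87.
Outer hash (tag): even-index sum = 470 mod 256 = 214; odd-index sum = 411 mod 256 = 155 → d6 9b.

d69b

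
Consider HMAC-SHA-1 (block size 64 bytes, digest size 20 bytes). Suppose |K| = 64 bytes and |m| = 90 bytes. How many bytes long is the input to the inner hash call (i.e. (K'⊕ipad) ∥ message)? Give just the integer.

Key is 64 ≤ 64 bytes, zero-padded: |K'| = 64.
Inner input = (K'⊕ipad) ∥ m → 64 + 90 = 154 bytes.

154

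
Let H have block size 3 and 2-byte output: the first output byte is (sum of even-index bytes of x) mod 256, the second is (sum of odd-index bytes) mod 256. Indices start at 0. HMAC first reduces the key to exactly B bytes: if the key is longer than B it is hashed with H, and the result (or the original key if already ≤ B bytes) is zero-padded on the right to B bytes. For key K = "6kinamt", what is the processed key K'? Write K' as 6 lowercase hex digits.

|K| = 7 > B = 3, so first hash the key.
H(K): even-index sum = 372 mod 256 = 116; odd-index sum = 326 mod 256 = 70 → 74 46.
Zero-pad H(K) = 74 46 to 3 bytes: K' = 74 46 00.

744600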